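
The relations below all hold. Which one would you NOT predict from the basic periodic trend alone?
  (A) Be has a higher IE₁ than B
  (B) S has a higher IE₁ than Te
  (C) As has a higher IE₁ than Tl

The general trend: IE₁ increases across a period and decreases down a group.
(A) Be (period 2, group 2) vs B (period 2, group 13): the stated order contradicts the simple trend.
(B) S (period 3, group 16) vs Te (period 5, group 16): the stated order agrees with the simple trend.
(C) As (period 4, group 15) vs Tl (period 6, group 13): the stated order agrees with the simple trend.
The exception is (A): removing B's lone 2p electron is easier than breaking Be's filled 2s².

(A)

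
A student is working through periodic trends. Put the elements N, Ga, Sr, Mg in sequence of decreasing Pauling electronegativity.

N > Ga > Mg > Sr

N is in period 2, group 15; Mg is in period 3, group 2; Ga is in period 4, group 13; Sr is in period 5, group 2.
Electronegativity increases across a period and decreases down a group, tracking effective nuclear charge and atomic size.
Neither a single period nor a single group — weigh both effects.
Mg > Sr: they share group 2; the group trend gives Mg the larger value.
Ga > Mg: the two effects oppose for this pair; the across-period effect wins (1.81 vs 1.31).
N > Ga: relative to Ga, both the across-period and down-group shifts push N's electronegativity up.
Approximate values (Pauling): N 3.04, Mg 1.31, Ga 1.81, Sr 0.95.
So from highest to lowest: N > Ga > Mg > Sr.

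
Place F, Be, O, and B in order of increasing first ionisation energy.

B < Be < O < F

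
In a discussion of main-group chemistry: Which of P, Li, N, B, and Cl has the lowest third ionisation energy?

Consider each +2 ion: P²⁺ still has 3 valence electrons; Li²⁺ is already 1 electron into the core; N²⁺ still has 3 valence electrons; B²⁺ still has 1 valence electron; Cl²⁺ still has 5 valence electrons.
Core electrons are held far more tightly than valence electrons, so Li tops the IE_3 order.
Valence configurations: P²⁺ [Ne]3s²3p¹, N²⁺ [He]2s²2p¹, B²⁺ [He]2s¹, Cl²⁺ [Ne]3s²3p³.
The numbers (kJ/mol): P 2914, Li 11815, N 4578, B 3660, Cl 3822.
Hence IE_3: P < B < Cl < N < Li.

P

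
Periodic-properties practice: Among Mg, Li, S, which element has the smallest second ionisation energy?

The second ionization energy removes an electron from the +1 ion. For each element: Mg⁺ still has 1 valence electron; Li⁺ is the bare [He] core; S⁺ still has 5 valence electrons.
Core electrons are held far more tightly than valence electrons, so Li tops the IE_2 order.
Valence configurations: Mg⁺ [Ne]3s¹, S⁺ [Ne]3s²3p³.
Approximate IE_2 values (kJ/mol): Mg 1451, Li 7298, S 2252.
Putting it together, IE_2: Mg < S < Li.

Mg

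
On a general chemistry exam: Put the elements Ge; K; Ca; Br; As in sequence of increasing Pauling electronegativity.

K, Ca, Ge, As, Br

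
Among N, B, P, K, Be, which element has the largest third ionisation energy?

Be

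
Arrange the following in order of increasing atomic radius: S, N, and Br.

N < S < Br

Across a period the added protons contract the valence shell; down a group each new principal shell makes the atom larger.
These sit on a diagonal, where the across-period and down-group effects partly cancel.
S > N: period and group pull opposite ways; the down-group shift dominates (103 vs 71 pm).
Br > S: the two effects oppose for this pair; the down-group effect wins (114 vs 103 pm).
For reference (pm): N 71, S 103, Br 114.
So from smallest to largest: N < S < Br.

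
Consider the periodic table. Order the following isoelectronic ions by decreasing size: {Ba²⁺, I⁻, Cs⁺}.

All of these have 54 electrons, so size is governed by nuclear charge alone: the more protons, the stronger the pull on the same electron cloud, and the smaller the ion.
Nuclear charges: Ba²⁺ (Z=56), Cs⁺ (Z=55), I⁻ (Z=53).
Largest to smallest: I⁻ > Cs⁺ > Ba²⁺.

I⁻ > Cs⁺ > Ba²⁺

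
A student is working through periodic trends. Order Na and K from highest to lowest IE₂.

Na > K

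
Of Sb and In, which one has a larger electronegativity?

In is in period 5, group 13; Sb is in period 5, group 15.
Atoms toward the upper right of the periodic table pull bonding electrons most strongly.
All lie in period 5, so electronegativity increases left to right.
So Sb has the larger electronegativity (Sb > In).

Sb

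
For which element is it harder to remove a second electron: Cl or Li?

The second ionization energy removes an electron from the +1 ion. For each element: Cl⁺ still has 6 valence electrons; Li⁺ is the bare [He] core.
Pulling an electron out of a noble-gas core costs far more than removing a remaining valence electron, so Li sits at the high end of IE_2.
Approximate IE_2 values (kJ/mol): Cl 2298, Li 7298.
Overall IE_2 order: Cl < Li.

Li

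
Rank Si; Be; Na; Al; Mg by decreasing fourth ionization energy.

The fourth ionization energy removes an electron from the +3 ion. For each element: Si³⁺ still has 1 valence electron; Be³⁺ is already 1 electron into the core; Na³⁺ is already 2 electrons into the core; Al³⁺ is the bare [Ne] core; Mg³⁺ is already 1 electron into the core.
Core electrons are held far more tightly than valence electrons, so Na, Mg, Al and Be top the IE_4 order.
Approximate IE_4 values (kJ/mol): Si 4356, Be 21007, Na 9543, Al 11577, Mg 10543.
So the fourth ionization energies run Si < Na < Mg < Al < Be.

Be > Al > Mg > Na > Si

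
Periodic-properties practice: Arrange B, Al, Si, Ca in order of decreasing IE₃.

IE_3 is the cost of taking one more electron from the +2 cation: B²⁺ still has 1 valence electron; Al²⁺ still has 1 valence electron; Si²⁺ still has 2 valence electrons; Ca²⁺ is the bare [Ar] core.
Core electrons are held far more tightly than valence electrons, so Ca tops the IE_3 order.
Valence configurations: B²⁺ [He]2s¹, Al²⁺ [Ne]3s¹, Si²⁺ [Ne]3s².
Approximate IE_3 values (kJ/mol): B 3660, Al 2745, Si 3232, Ca 4912.
Overall IE_3 order: Al < Si < B < Ca.

Ca > B > Si > Al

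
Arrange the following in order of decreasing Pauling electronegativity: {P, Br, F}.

F > Br > P

F is in period 2, group 17; P is in period 3, group 15; Br is in period 4, group 17.
Atoms toward the upper right of the periodic table pull bonding electrons most strongly.
These span different periods and groups, so the two trends combine.
Br > P: the two effects oppose for this pair; the across-period effect wins (2.96 vs 2.19).
F > Br: they share group 17; the group trend gives F the larger value.
Tabulated electronegativity (Pauling): F 3.98, P 2.19, Br 2.96.
So from highest to lowest: F > Br > P.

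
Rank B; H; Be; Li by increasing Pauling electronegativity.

H is in period 1, group 1; Li is in period 2, group 1; Be is in period 2, group 2; B is in period 2, group 13.
Atoms toward the upper right of the periodic table pull bonding electrons most strongly.
Neither a single period nor a single group — weigh both effects.
Be > Li: Be lies to the right of Li in period 2, so the across-period effect alone puts Be higher.
B > Be: B lies to the right of Be in period 2, so the across-period effect alone puts B higher.
H > B: period and group pull opposite ways; the down-group shift dominates (2.20 vs 2.04).
For reference (Pauling): H 2.20, Li 0.98, Be 1.57, B 2.04.
So from lowest to highest: Li < Be < B < H.

Li < Be < B < H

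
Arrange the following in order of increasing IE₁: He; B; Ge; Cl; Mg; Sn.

He is in period 1, group 18; B is in period 2, group 13; Mg is in period 3, group 2; Cl is in period 3, group 17; Ge is in period 4, group 14; Sn is in period 5, group 14.
First ionization energy rises across a period (greater Z_eff holds electrons more tightly) and falls down a group (valence electrons are farther from the nucleus).
These span different periods and groups, so the two trends combine.
Mg > Sn: the two effects oppose for this pair; the down-group effect wins (738 vs 709 kJ/mol).
Ge > Mg: the two effects oppose for this pair; the across-period effect wins (762 vs 738 kJ/mol).
B > Ge: the two effects oppose for this pair; the down-group effect wins (801 vs 762 kJ/mol).
Cl > B: the two effects oppose for this pair; the across-period effect wins (1251 vs 801 kJ/mol).
He > Cl: both effects reinforce here, so He is clearly the higher of the two.
Approximate values (kJ/mol): He 2372, B 801, Mg 738, Cl 1251, Ge 762, Sn 709.
So from lowest to highest: Sn < Mg < Ge < B < Cl < He.

Sn < Mg < Ge < B < Cl < He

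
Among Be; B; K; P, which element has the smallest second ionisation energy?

Be

After 1 electron has been removed, what remains? Be⁺ still has 1 valence electron; B⁺ still has 2 valence electrons; K⁺ is the bare [Ar] core; P⁺ still has 4 valence electrons.
Pulling an electron out of a noble-gas core costs far more than removing a remaining valence electron, so K sits at the high end of IE_2.
Valence configurations: Be⁺ [He]2s¹, B⁺ [He]2s², P⁺ [Ne]3s²3p².
Tabulated IE_2 (kJ/mol): Be 1757, B 2427, K 3052, P 1907.
Putting it together, IE_2: Be < P < B < K.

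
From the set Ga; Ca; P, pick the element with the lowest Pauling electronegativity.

Ca

Electronegativity increases across a period and decreases down a group, tracking effective nuclear charge and atomic size.
Here both period and group differ, so the two effects have to be weighed against each other.
Ga > Ca: Ga lies to the right of Ca in period 4, so the across-period effect alone puts Ga higher.
P > Ga: relative to Ga, both the across-period and down-group shifts push P's electronegativity up.
For reference (Pauling): P 2.19, Ca 1.00, Ga 1.81.
The lowest Pauling electronegativity among these belongs to Ca.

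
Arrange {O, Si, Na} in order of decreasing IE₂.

The second ionization energy removes an electron from the +1 ion. For each element: O⁺ still has 5 valence electrons; Si⁺ still has 3 valence electrons; Na⁺ is the bare [Ne] core.
Pulling an electron out of a noble-gas core costs far more than removing a remaining valence electron, so Na sits at the high end of IE_2.
Valence configurations: O⁺ [He]2s²2p³, Si⁺ [Ne]3s²3p¹.
Tabulated IE_2 (kJ/mol): O 3388, Si 1577, Na 4562.
So the second ionization energies run Si < O < Na.

Na > O > Si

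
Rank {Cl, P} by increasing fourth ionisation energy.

P, Cl

After 3 electrons have been removed, what remains? Cl³⁺ still has 4 valence electrons; P³⁺ still has 2 valence electrons.
All are still removing valence electrons, so compare the +3 ions as you would atoms: IE_4 generally rises across a period (higher Z_eff) and falls down a group (larger shell), subject to the usual subshell exceptions.
Valence configurations: Cl³⁺ [Ne]3s²3p², P³⁺ [Ne]3s².
The numbers (kJ/mol): Cl 5159, P 4964.
So the fourth ionization energies run P < Cl.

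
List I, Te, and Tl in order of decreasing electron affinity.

Te is in period 5, group 16; I is in period 5, group 17; Tl is in period 6, group 13.
Adding an electron releases more energy for atoms nearer the top right (short of the noble gases).
Here both period and group differ, so the two effects have to be weighed against each other.
Te > Tl: relative to Tl, both the across-period and down-group shifts push Te's electron affinity up.
I > Te: both are in period 5; the period trend gives I the larger value.
Tabulated electron affinity (kJ/mol): Te 190, I 295, Tl 19.
So from highest to lowest: I > Te > Tl.

I, Te, Tl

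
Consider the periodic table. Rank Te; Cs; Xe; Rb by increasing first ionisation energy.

Rb is in period 5, group 1; Te is in period 5, group 16; Xe is in period 5, group 18; Cs is in period 6, group 1.
First ionization energy rises across a period (greater Z_eff holds electrons more tightly) and falls down a group (valence electrons are farther from the nucleus).
Here both period and group differ, so the two effects have to be weighed against each other.
Rb > Cs: they share group 1; the group trend gives Rb the larger value.
Te > Rb: both are in period 5; the period trend gives Te the larger value.
Xe > Te: Xe lies to the right of Te in period 5, so the across-period effect alone puts Xe higher.
Tabulated first ionization energy (kJ/mol): Rb 403, Te 869, Xe 1170, Cs 376.
So from lowest to highest: Cs < Rb < Te < Xe.

Cs < Rb < Te < Xe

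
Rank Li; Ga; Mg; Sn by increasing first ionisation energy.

Li < Ga < Sn < Mg

Li is in period 2, group 1; Mg is in period 3, group 2; Ga is in period 4, group 13; Sn is in period 5, group 14.
Across a period the outer electron is held more tightly (higher IE₁); down a group it sits in a higher shell, more shielded, and comes off more easily.
These sit on a diagonal, where the across-period and down-group effects partly cancel.
Ga > Li: period and group pull opposite ways; the across-period shift dominates (579 vs 520 kJ/mol).
Sn > Ga: period and group pull opposite ways; the across-period shift dominates (709 vs 579 kJ/mol).
Mg > Sn: the two effects oppose for this pair; the down-group effect wins (738 vs 709 kJ/mol).
For reference (kJ/mol): Li 520, Mg 738, Ga 579, Sn 709.
So from lowest to highest: Li < Ga < Sn < Mg.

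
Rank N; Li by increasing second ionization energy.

N, Li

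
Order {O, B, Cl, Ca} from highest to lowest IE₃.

IE_3 is the cost of taking one more electron from the +2 cation: O²⁺ still has 4 valence electrons; B²⁺ still has 1 valence electron; Cl²⁺ still has 5 valence electrons; Ca²⁺ is the bare [Ar] core.
Usually core removal costs more than valence removal, but here the competition is close: a tightly held n=2 valence electron can cost more to remove than an n=3 core electron, so the actual values have to decide it.
Valence configurations: O²⁺ [He]2s²2p², B²⁺ [He]2s¹, Cl²⁺ [Ne]3s²3p³.
Tabulated IE_3 (kJ/mol): O 5300, B 3660, Cl 3822, Ca 4912.
Overall IE_3 order: B < Cl < Ca < O.

O, Ca, Cl, B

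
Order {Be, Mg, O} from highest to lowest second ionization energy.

After 1 electron has been removed, what remains? Be⁺ still has 1 valence electron; Mg⁺ still has 1 valence electron; O⁺ still has 5 valence electrons.
All are still removing valence electrons, so compare the +1 ions as you would atoms: IE_2 generally rises across a period (higher Z_eff) and falls down a group (larger shell), subject to the usual subshell exceptions.
Valence configurations: Be⁺ [He]2s¹, Mg⁺ [Ne]3s¹, O⁺ [He]2s²2p³.
The numbers (kJ/mol): Be 1757, Mg 1451, O 3388.
So the second ionization energies run Mg < Be < O.

O > Be > Mg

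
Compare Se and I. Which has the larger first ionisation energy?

I

Se is in period 4, group 16; I is in period 5, group 17.
Across a period the outer electron is held more tightly (higher IE₁); down a group it sits in a higher shell, more shielded, and comes off more easily.
A diagonal step moves right (one effect) and down (the opposite effect) at once.
I > Se: period and group pull opposite ways; the across-period shift dominates (1008 vs 941 kJ/mol).
For reference (kJ/mol): Se 941, I 1008.
So I has the larger first ionisation energy (I > Se).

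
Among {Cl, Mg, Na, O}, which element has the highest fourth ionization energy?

After 3 electrons have been removed, what remains? Cl³⁺ still has 4 valence electrons; Mg³⁺ is already 1 electron into the core; Na³⁺ is already 2 electrons into the core; O³⁺ still has 3 valence electrons.
Breaking into a closed-shell core is much more expensive than removing a leftover valence electron — Na and Mg have the largest IE_4 here.
Valence configurations: Cl³⁺ [Ne]3s²3p², O³⁺ [He]2s²2p¹.
The numbers (kJ/mol): Cl 5159, Mg 10543, Na 9543, O 7469.
Overall IE_4 order: Cl < O < Na < Mg.

Mg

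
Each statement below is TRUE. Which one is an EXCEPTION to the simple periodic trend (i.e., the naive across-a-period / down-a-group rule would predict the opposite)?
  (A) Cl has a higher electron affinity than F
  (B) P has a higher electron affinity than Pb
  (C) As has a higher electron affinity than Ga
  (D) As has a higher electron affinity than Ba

(A)

The general trend: electron affinity increases across a period and decreases down a group.
(A) Cl (period 3, group 17) vs F (period 2, group 17): the stated order contradicts the simple trend.
(B) P (period 3, group 15) vs Pb (period 6, group 14): the stated order agrees with the simple trend.
(C) As (period 4, group 15) vs Ga (period 4, group 13): the stated order agrees with the simple trend.
(D) As (period 4, group 15) vs Ba (period 6, group 2): the stated order agrees with the simple trend.
The exception is (A): F's small 2p subshell makes the incoming electron feel strong e⁻–e⁻ repulsion, so Cl actually releases more energy on gaining an electron.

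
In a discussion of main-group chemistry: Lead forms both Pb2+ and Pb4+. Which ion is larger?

Both ions have Z = 82 protons, but Pb4+ has lost more electrons, so its remaining electrons feel a larger effective nuclear charge per electron and are pulled in more tightly.
Higher positive charge → smaller ion, so Pb2+ > Pb4+.

Pb2+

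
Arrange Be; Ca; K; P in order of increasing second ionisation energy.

The second ionization energy removes an electron from the +1 ion. For each element: Be⁺ still has 1 valence electron; Ca⁺ still has 1 valence electron; K⁺ is the bare [Ar] core; P⁺ still has 4 valence electrons.
Core electrons are held far more tightly than valence electrons, so K tops the IE_2 order.
Valence configurations: Be⁺ [He]2s¹, Ca⁺ [Ar]4s¹, P⁺ [Ne]3s²3p².
Approximate IE_2 values (kJ/mol): Be 1757, Ca 1145, K 3052, P 1907.
So the second ionization energies run Ca < Be < P < K.

Ca < Be < P < K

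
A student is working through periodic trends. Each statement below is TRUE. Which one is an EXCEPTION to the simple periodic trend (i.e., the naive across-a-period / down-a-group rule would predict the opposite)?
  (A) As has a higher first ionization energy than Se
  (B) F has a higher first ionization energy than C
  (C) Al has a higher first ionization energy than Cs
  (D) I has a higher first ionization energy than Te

(A)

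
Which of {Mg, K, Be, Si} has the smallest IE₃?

Si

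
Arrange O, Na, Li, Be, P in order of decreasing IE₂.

Li > Na > O > P > Be

IE_2 is the cost of taking one more electron from the +1 cation: O⁺ still has 5 valence electrons; Na⁺ is the bare [Ne] core; Li⁺ is the bare [He] core; Be⁺ still has 1 valence electron; P⁺ still has 4 valence electrons.
Core electrons are held far more tightly than valence electrons, so Na and Li top the IE_2 order.
Valence configurations: O⁺ [He]2s²2p³, Be⁺ [He]2s¹, P⁺ [Ne]3s²3p².
Tabulated IE_2 (kJ/mol): O 3388, Na 4562, Li 7298, Be 1757, P 1907.
Hence IE_2: Be < P < O < Na < Li.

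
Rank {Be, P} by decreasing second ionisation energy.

The second ionization energy removes an electron from the +1 ion. For each element: Be⁺ still has 1 valence electron; P⁺ still has 4 valence electrons.
All are still removing valence electrons, so compare the +1 ions as you would atoms: IE_2 generally rises across a period (higher Z_eff) and falls down a group (larger shell), subject to the usual subshell exceptions.
Valence configurations: Be⁺ [He]2s¹, P⁺ [Ne]3s²3p².
Approximate IE_2 values (kJ/mol): Be 1757, P 1907.
Hence IE_2: Be < P.

P > Be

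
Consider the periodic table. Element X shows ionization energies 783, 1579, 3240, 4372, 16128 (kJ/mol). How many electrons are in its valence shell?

4

Look for the largest jump between consecutive ionization energies: IE5/IE4 ≈ 3.7, far larger than any earlier ratio.
That jump marks the point where a core electron is being removed. So the atom has 4 valence electrons.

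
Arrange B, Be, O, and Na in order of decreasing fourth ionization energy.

B > Be > Na > O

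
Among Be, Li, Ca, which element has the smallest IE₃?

Ca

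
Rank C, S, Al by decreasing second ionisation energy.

C, S, Al

The second ionization energy removes an electron from the +1 ion. For each element: C⁺ still has 3 valence electrons; S⁺ still has 5 valence electrons; Al⁺ still has 2 valence electrons.
All are still removing valence electrons, so compare the +1 ions as you would atoms: IE_2 generally rises across a period (higher Z_eff) and falls down a group (larger shell), subject to the usual subshell exceptions.
Valence configurations: C⁺ [He]2s²2p¹, S⁺ [Ne]3s²3p³, Al⁺ [Ne]3s².
Approximate IE_2 values (kJ/mol): C 2353, S 2252, Al 1817.
Overall IE_2 order: Al < S < C.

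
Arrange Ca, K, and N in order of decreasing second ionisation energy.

K > N > Ca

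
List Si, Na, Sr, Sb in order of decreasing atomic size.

Sr, Na, Sb, Si

Na is in period 3, group 1; Si is in period 3, group 14; Sr is in period 5, group 2; Sb is in period 5, group 15.
Across a period the added protons contract the valence shell; down a group each new principal shell makes the atom larger.
These span different periods and groups, so the two trends combine.
Sb > Si: the two effects oppose for this pair; the down-group effect wins (140 vs 116 pm).
Na > Sb: period and group pull opposite ways; the across-period shift dominates (155 vs 140 pm).
Sr > Na: the two effects oppose for this pair; the down-group effect wins (185 vs 155 pm).
For reference (pm): Na 155, Si 116, Sr 185, Sb 140.
So from largest to smallest: Sr > Na > Sb > Si.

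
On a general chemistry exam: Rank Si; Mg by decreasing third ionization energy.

After 2 electrons have been removed, what remains? Si²⁺ still has 2 valence electrons; Mg²⁺ is the bare [Ne] core.
Breaking into a closed-shell core is much more expensive than removing a leftover valence electron — Mg has the largest IE_3 here.
Tabulated IE_3 (kJ/mol): Si 3232, Mg 7733.
Overall IE_3 order: Si < Mg.

Mg > Si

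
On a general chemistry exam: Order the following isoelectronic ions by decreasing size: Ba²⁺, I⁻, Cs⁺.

All of these have 54 electrons, so size is governed by nuclear charge alone: the more protons, the stronger the pull on the same electron cloud, and the smaller the ion.
Nuclear charges: Ba²⁺ (Z=56), Cs⁺ (Z=55), I⁻ (Z=53).
Largest to smallest: I⁻ > Cs⁺ > Ba²⁺.

I⁻, Cs⁺, Ba²⁺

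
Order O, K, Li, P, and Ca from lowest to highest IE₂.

Ca < P < K < O < Li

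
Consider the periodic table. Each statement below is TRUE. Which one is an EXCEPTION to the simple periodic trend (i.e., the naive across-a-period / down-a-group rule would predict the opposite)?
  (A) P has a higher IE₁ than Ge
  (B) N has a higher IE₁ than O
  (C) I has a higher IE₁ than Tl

The general trend: IE₁ increases across a period and decreases down a group.
(A) P (period 3, group 15) vs Ge (period 4, group 14): the stated order agrees with the simple trend.
(B) N (period 2, group 15) vs O (period 2, group 16): the stated order contradicts the simple trend.
(C) I (period 5, group 17) vs Tl (period 6, group 13): the stated order agrees with the simple trend.
The exception is (B): pairing an electron in O's 2p⁴ costs repulsion energy, so O ionizes more easily than half-filled N (2p³).

(B)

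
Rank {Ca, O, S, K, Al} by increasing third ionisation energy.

IE_3 is the cost of taking one more electron from the +2 cation: Ca²⁺ is the bare [Ar] core; O²⁺ still has 4 valence electrons; S²⁺ still has 4 valence electrons; K²⁺ is already 1 electron into the core; Al²⁺ still has 1 valence electron.
Usually core removal costs more than valence removal, but here the competition is close: a tightly held n=2 valence electron can cost more to remove than an n=3 core electron, so the actual values have to decide it.
Valence configurations: O²⁺ [He]2s²2p², S²⁺ [Ne]3s²3p², Al²⁺ [Ne]3s¹.
Tabulated IE_3 (kJ/mol): Ca 4912, O 5300, S 3357, K 4420, Al 2745.
Putting it together, IE_3: Al < S < K < Ca < O.

Al < S < K < Ca < O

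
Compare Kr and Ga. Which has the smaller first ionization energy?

Ga

Ga is in period 4, group 13; Kr is in period 4, group 18.
Removing the outermost electron gets harder across a period and easier down a group.
All lie in period 4, so first ionization energy increases left to right.
So Ga has the smaller first ionization energy (Ga < Kr).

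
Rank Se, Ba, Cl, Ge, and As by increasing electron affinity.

Cl is in period 3, group 17; Ge is in period 4, group 14; As is in period 4, group 15; Se is in period 4, group 16; Ba is in period 6, group 2.
Atoms with high Z_eff and room in the valence shell (especially the halogens) have the most exothermic electron affinities.
Here both period and group differ, so the two effects have to be weighed against each other.
As > Ba: both effects reinforce here, so As is clearly the higher of the two.
Ge > As: this pair runs against the simple trend — see the exception note.
Se > Ge: Se lies to the right of Ge in period 4, so the across-period effect alone puts Se higher.
Cl > Se: both effects reinforce here, so Cl is clearly the higher of the two.
Note the exception: Ge has a higher electron affinity than As, contrary to the simple trend — adding an electron to As's half-filled 4p³ is unfavourable, so Ge (4p²) has the more exothermic EA.
Approximate values (kJ/mol): Cl 349, Ge 119, As 78, Se 195, Ba 14.
So from lowest to highest: Ba < As < Ge < Se < Cl.

Ba < As < Ge < Se < Cl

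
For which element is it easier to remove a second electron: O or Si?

Si

Consider each +1 ion: O⁺ still has 5 valence electrons; Si⁺ still has 3 valence electrons.
All are still removing valence electrons, so compare the +1 ions as you would atoms: IE_2 generally rises across a period (higher Z_eff) and falls down a group (larger shell), subject to the usual subshell exceptions.
Valence configurations: O⁺ [He]2s²2p³, Si⁺ [Ne]3s²3p¹.
Tabulated IE_2 (kJ/mol): O 3388, Si 1577.
So the second ionization energies run Si < O.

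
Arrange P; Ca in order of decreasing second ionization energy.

P, Ca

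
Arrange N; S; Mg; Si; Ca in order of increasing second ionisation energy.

IE_2 is the cost of taking one more electron from the +1 cation: N⁺ still has 4 valence electrons; S⁺ still has 5 valence electrons; Mg⁺ still has 1 valence electron; Si⁺ still has 3 valence electrons; Ca⁺ still has 1 valence electron.
All are still removing valence electrons, so compare the +1 ions as you would atoms: IE_2 generally rises across a period (higher Z_eff) and falls down a group (larger shell), subject to the usual subshell exceptions.
Valence configurations: N⁺ [He]2s²2p², S⁺ [Ne]3s²3p³, Mg⁺ [Ne]3s¹, Si⁺ [Ne]3s²3p¹, Ca⁺ [Ar]4s¹.
Tabulated IE_2 (kJ/mol): N 2856, S 2252, Mg 1451, Si 1577, Ca 1145.
Hence IE_2: Ca < Mg < Si < S < N.

Ca < Mg < Si < S < N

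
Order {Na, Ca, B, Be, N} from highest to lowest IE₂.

Na > N > B > Be > Ca

The second ionization energy removes an electron from the +1 ion. For each element: Na⁺ is the bare [Ne] core; Ca⁺ still has 1 valence electron; B⁺ still has 2 valence electrons; Be⁺ still has 1 valence electron; N⁺ still has 4 valence electrons.
Pulling an electron out of a noble-gas core costs far more than removing a remaining valence electron, so Na sits at the high end of IE_2.
Valence configurations: Ca⁺ [Ar]4s¹, B⁺ [He]2s², Be⁺ [He]2s¹, N⁺ [He]2s²2p².
Approximate IE_2 values (kJ/mol): Na 4562, Ca 1145, B 2427, Be 1757, N 2856.
Hence IE_2: Ca < Be < B < N < Na.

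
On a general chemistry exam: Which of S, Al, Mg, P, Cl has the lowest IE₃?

IE_3 is the cost of taking one more electron from the +2 cation: S²⁺ still has 4 valence electrons; Al²⁺ still has 1 valence electron; Mg²⁺ is the bare [Ne] core; P²⁺ still has 3 valence electrons; Cl²⁺ still has 5 valence electrons.
Pulling an electron out of a noble-gas core costs far more than removing a remaining valence electron, so Mg sits at the high end of IE_3.
Valence configurations: S²⁺ [Ne]3s²3p², Al²⁺ [Ne]3s¹, P²⁺ [Ne]3s²3p¹, Cl²⁺ [Ne]3s²3p³.
Approximate IE_3 values (kJ/mol): S 3357, Al 2745, Mg 7733, P 2914, Cl 3822.
So the third ionization energies run Al < P < S < Cl < Mg.

Al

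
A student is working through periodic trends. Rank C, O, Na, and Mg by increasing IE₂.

After 1 electron has been removed, what remains? C⁺ still has 3 valence electrons; O⁺ still has 5 valence electrons; Na⁺ is the bare [Ne] core; Mg⁺ still has 1 valence electron.
Breaking into a closed-shell core is much more expensive than removing a leftover valence electron — Na has the largest IE_2 here.
Valence configurations: C⁺ [He]2s²2p¹, O⁺ [He]2s²2p³, Mg⁺ [Ne]3s¹.
The numbers (kJ/mol): C 2353, O 3388, Na 4562, Mg 1451.
So the second ionization energies run Mg < C < O < Na.

Mg < C < O < Na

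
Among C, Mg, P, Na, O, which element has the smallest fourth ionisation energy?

IE_4 is the cost of taking one more electron from the +3 cation: C³⁺ still has 1 valence electron; Mg³⁺ is already 1 electron into the core; P³⁺ still has 2 valence electrons; Na³⁺ is already 2 electrons into the core; O³⁺ still has 3 valence electrons.
Core electrons are held far more tightly than valence electrons, so Na and Mg top the IE_4 order.
Valence configurations: C³⁺ [He]2s¹, P³⁺ [Ne]3s², O³⁺ [He]2s²2p¹.
Approximate IE_4 values (kJ/mol): C 6223, Mg 10543, P 4964, Na 9543, O 7469.
Hence IE_4: P < C < O < Na < Mg.

P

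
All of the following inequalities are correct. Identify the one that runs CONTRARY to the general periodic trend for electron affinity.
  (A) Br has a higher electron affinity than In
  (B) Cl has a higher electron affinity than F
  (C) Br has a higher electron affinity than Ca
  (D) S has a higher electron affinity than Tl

The general trend: electron affinity increases across a period and decreases down a group.
(A) Br (period 4, group 17) vs In (period 5, group 13): the stated order agrees with the simple trend.
(B) Cl (period 3, group 17) vs F (period 2, group 17): the stated order contradicts the simple trend.
(C) Br (period 4, group 17) vs Ca (period 4, group 2): the stated order agrees with the simple trend.
(D) S (period 3, group 16) vs Tl (period 6, group 13): the stated order agrees with the simple trend.
The exception is (B): F's small 2p subshell makes the incoming electron feel strong e⁻–e⁻ repulsion, so Cl actually releases more energy on gaining an electron.

(B)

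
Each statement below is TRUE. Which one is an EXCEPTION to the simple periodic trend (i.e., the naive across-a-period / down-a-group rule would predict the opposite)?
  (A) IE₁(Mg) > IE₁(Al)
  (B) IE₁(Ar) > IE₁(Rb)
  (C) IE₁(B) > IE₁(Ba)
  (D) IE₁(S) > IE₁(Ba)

(A)

The general trend: first ionization energy increases across a period and decreases down a group.
(A) Mg (period 3, group 2) vs Al (period 3, group 13): the stated order contradicts the simple trend.
(B) Ar (period 3, group 18) vs Rb (period 5, group 1): the stated order agrees with the simple trend.
(C) B (period 2, group 13) vs Ba (period 6, group 2): the stated order agrees with the simple trend.
(D) S (period 3, group 16) vs Ba (period 6, group 2): the stated order agrees with the simple trend.
The exception is (A): Al's single 3p electron is easier to remove than one from Mg's filled 3s².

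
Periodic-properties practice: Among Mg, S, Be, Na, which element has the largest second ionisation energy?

Na

The second ionization energy removes an electron from the +1 ion. For each element: Mg⁺ still has 1 valence electron; S⁺ still has 5 valence electrons; Be⁺ still has 1 valence electron; Na⁺ is the bare [Ne] core.
Core electrons are held far more tightly than valence electrons, so Na tops the IE_2 order.
Valence configurations: Mg⁺ [Ne]3s¹, S⁺ [Ne]3s²3p³, Be⁺ [He]2s¹.
The numbers (kJ/mol): Mg 1451, S 2252, Be 1757, Na 4562.
Putting it together, IE_2: Mg < Be < S < Na.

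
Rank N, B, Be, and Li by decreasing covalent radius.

Moving right in a period, electrons are added to the same shell under a stronger nuclear pull, so atoms get smaller; moving down, a new shell is opened and atoms get larger.
All lie in period 2, so atomic radius increases right to left.
So from largest to smallest: Li > Be > B > N.

Li > Be > B > N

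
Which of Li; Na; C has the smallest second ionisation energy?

C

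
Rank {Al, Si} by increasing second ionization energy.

After 1 electron has been removed, what remains? Al⁺ still has 2 valence electrons; Si⁺ still has 3 valence electrons.
All are still removing valence electrons, so compare the +1 ions as you would atoms: IE_2 generally rises across a period (higher Z_eff) and falls down a group (larger shell), subject to the usual subshell exceptions.
Valence configurations: Al⁺ [Ne]3s², Si⁺ [Ne]3s²3p¹.
Si⁺ loses a lone 3p electron whereas Al⁺ must break into a filled 3s² pair, so IE_2(Al) > IE_2(Si) even though Si has the higher nuclear charge.
The numbers (kJ/mol): Al 1817, Si 1577.
Putting it together, IE_2: Si < Al.

Si < Al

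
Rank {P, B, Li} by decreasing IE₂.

IE_2 is the cost of taking one more electron from the +1 cation: P⁺ still has 4 valence electrons; B⁺ still has 2 valence electrons; Li⁺ is the bare [He] core.
Core electrons are held far more tightly than valence electrons, so Li tops the IE_2 order.
Valence configurations: P⁺ [Ne]3s²3p², B⁺ [He]2s².
The numbers (kJ/mol): P 1907, B 2427, Li 7298.
Overall IE_2 order: P < B < Li.

Li > B > P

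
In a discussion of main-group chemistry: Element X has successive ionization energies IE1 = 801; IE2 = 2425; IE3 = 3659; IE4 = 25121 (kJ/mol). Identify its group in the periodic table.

Group 13

Look for the largest jump between consecutive ionization energies: IE4/IE3 ≈ 6.9, far larger than any earlier ratio.
That jump marks the point where a core electron is being removed. So the atom has 3 valence electrons.
A main-group element with 3 valence electrons is in group 13.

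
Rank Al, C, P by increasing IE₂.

The second ionization energy removes an electron from the +1 ion. For each element: Al⁺ still has 2 valence electrons; C⁺ still has 3 valence electrons; P⁺ still has 4 valence electrons.
All are still removing valence electrons, so compare the +1 ions as you would atoms: IE_2 generally rises across a period (higher Z_eff) and falls down a group (larger shell), subject to the usual subshell exceptions.
Valence configurations: Al⁺ [Ne]3s², C⁺ [He]2s²2p¹, P⁺ [Ne]3s²3p².
The numbers (kJ/mol): Al 1817, C 2353, P 1907.
Putting it together, IE_2: Al < P < C.

Al < P < C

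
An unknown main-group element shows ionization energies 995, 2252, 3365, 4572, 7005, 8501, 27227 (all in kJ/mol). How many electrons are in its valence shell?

6

Look for the largest jump between consecutive ionization energies: IE7/IE6 ≈ 3.2, far larger than any earlier ratio.
That jump marks the point where a core electron is being removed. So the atom has 6 valence electrons.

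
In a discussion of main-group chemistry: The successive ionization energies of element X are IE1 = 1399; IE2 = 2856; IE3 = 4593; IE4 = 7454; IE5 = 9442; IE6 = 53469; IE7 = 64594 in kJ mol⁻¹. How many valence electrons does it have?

5

Look for the largest jump between consecutive ionization energies: IE6/IE5 ≈ 5.7, far larger than any earlier ratio.
That jump marks the point where a core electron is being removed. So the atom has 5 valence electrons.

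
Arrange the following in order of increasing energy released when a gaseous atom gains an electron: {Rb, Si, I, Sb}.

Rb < Sb < Si < I

Si is in period 3, group 14; Rb is in period 5, group 1; Sb is in period 5, group 15; I is in period 5, group 17.
Atoms with high Z_eff and room in the valence shell (especially the halogens) have the most exothermic electron affinities.
These span different periods and groups, so the two trends combine.
Sb > Rb: Sb lies to the right of Rb in period 5, so the across-period effect alone puts Sb higher.
Si > Sb: period and group pull opposite ways; the down-group shift dominates (134 vs 103 kJ/mol).
I > Si: period and group pull opposite ways; the across-period shift dominates (295 vs 134 kJ/mol).
Tabulated electron affinity (kJ/mol): Si 134, Rb 47, Sb 103, I 295.
So from lowest to highest: Rb < Sb < Si < I.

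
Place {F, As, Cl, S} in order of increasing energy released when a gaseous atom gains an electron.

As, S, F, Cl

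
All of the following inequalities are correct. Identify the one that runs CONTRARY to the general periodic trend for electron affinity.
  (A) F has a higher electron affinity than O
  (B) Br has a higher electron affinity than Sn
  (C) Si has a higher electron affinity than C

The general trend: electron affinity increases across a period and decreases down a group.
(A) F (period 2, group 17) vs O (period 2, group 16): the stated order agrees with the simple trend.
(B) Br (period 4, group 17) vs Sn (period 5, group 14): the stated order agrees with the simple trend.
(C) Si (period 3, group 14) vs C (period 2, group 14): the stated order contradicts the simple trend.
The exception is (C): Si's larger, more diffuse 3p orbitals accept an added electron slightly more readily than C's compact 2p.

(C)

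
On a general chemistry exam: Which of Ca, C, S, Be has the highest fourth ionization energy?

After 3 electrons have been removed, what remains? Ca³⁺ is already 1 electron into the core; C³⁺ still has 1 valence electron; S³⁺ still has 3 valence electrons; Be³⁺ is already 1 electron into the core.
Breaking into a closed-shell core is much more expensive than removing a leftover valence electron — Ca and Be have the largest IE_4 here.
Valence configurations: C³⁺ [He]2s¹, S³⁺ [Ne]3s²3p¹.
Approximate IE_4 values (kJ/mol): Ca 6491, C 6223, S 4556, Be 21007.
So the fourth ionization energies run S < C < Ca < Be.

Be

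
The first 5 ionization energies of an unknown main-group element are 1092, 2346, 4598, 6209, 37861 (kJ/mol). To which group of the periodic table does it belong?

Group 14

Look for the largest jump between consecutive ionization energies: IE5/IE4 ≈ 6.1, far larger than any earlier ratio.
That jump marks the point where a core electron is being removed. So the atom has 4 valence electrons.
A main-group element with 4 valence electrons is in group 14.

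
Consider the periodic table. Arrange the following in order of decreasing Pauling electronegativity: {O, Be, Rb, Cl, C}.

O, Cl, C, Be, Rb

Be is in period 2, group 2; C is in period 2, group 14; O is in period 2, group 16; Cl is in period 3, group 17; Rb is in period 5, group 1.
Smaller atoms with higher effective nuclear charge are more electronegative.
Here both period and group differ, so the two effects have to be weighed against each other.
Be > Rb: both effects reinforce here, so Be is clearly the higher of the two.
C > Be: C lies to the right of Be in period 2, so the across-period effect alone puts C higher.
Cl > C: period and group pull opposite ways; the across-period shift dominates (3.16 vs 2.55).
O > Cl: period and group pull opposite ways; the down-group shift dominates (3.44 vs 3.16).
For reference (Pauling): Be 1.57, C 2.55, O 3.44, Cl 3.16, Rb 0.82.
So from highest to lowest: O > Cl > C > Be > Rb.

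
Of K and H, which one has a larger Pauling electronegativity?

H is in period 1, group 1; K is in period 4, group 1.
Smaller atoms with higher effective nuclear charge are more electronegative.
All are in group 1, so electronegativity increases up the group.
So H has the larger Pauling electronegativity (H > K).

H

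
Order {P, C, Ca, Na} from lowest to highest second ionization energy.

After 1 electron has been removed, what remains? P⁺ still has 4 valence electrons; C⁺ still has 3 valence electrons; Ca⁺ still has 1 valence electron; Na⁺ is the bare [Ne] core.
Core electrons are held far more tightly than valence electrons, so Na tops the IE_2 order.
Valence configurations: P⁺ [Ne]3s²3p², C⁺ [He]2s²2p¹, Ca⁺ [Ar]4s¹.
Approximate IE_2 values (kJ/mol): P 1907, C 2353, Ca 1145, Na 4562.
Overall IE_2 order: Ca < P < C < Na.

Ca, P, C, Na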